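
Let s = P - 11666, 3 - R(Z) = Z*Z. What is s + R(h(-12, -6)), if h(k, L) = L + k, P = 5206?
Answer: -6781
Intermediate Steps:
R(Z) = 3 - Z² (R(Z) = 3 - Z*Z = 3 - Z²)
s = -6460 (s = 5206 - 11666 = -6460)
s + R(h(-12, -6)) = -6460 + (3 - (-6 - 12)²) = -6460 + (3 - 1*(-18)²) = -6460 + (3 - 1*324) = -6460 + (3 - 324) = -6460 - 321 = -6781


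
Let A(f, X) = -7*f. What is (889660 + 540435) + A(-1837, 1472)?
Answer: 1442954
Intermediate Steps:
(889660 + 540435) + A(-1837, 1472) = (889660 + 540435) - 7*(-1837) = 1430095 + 12859 = 1442954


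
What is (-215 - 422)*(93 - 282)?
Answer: 120393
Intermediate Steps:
(-215 - 422)*(93 - 282) = -637*(-189) = 120393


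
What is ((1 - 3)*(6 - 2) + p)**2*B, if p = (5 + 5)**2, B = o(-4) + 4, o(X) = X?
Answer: 0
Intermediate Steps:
B = 0 (B = -4 + 4 = 0)
p = 100 (p = 10**2 = 100)
((1 - 3)*(6 - 2) + p)**2*B = ((1 - 3)*(6 - 2) + 100)**2*0 = (-2*4 + 100)**2*0 = (-8 + 100)**2*0 = 92**2*0 = 8464*0 = 0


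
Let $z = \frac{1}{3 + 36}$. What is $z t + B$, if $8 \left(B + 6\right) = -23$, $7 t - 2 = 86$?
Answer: $- \frac{18679}{2184} \approx -8.5527$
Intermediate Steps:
$t = \frac{88}{7}$ ($t = \frac{2}{7} + \frac{1}{7} \cdot 86 = \frac{2}{7} + \frac{86}{7} = \frac{88}{7} \approx 12.571$)
$z = \frac{1}{39} \approx 0.025641$
$B = - \frac{71}{8}$ ($B = -6 + \frac{1}{8} \left(-23\right) = -6 - \frac{23}{8} = - \frac{71}{8} \approx -8.875$)
$z t + B = \frac{1}{39} \cdot \frac{88}{7} - \frac{71}{8} = \frac{88}{273} - \frac{71}{8} = - \frac{18679}{2184}$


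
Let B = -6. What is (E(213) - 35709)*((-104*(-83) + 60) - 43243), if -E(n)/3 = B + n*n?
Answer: 5935792698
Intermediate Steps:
E(n) = 18 - 3*n**2 (E(n) = -3*(-6 + n*n) = -3*(-6 + n**2) = 18 - 3*n**2)
(E(213) - 35709)*((-104*(-83) + 60) - 43243) = ((18 - 3*213**2) - 35709)*((-104*(-83) + 60) - 43243) = ((18 - 3*45369) - 35709)*((8632 + 60) - 43243) = ((18 - 136107) - 35709)*(8692 - 43243) = (-136089 - 35709)*(-34551) = -171798*(-34551) = 5935792698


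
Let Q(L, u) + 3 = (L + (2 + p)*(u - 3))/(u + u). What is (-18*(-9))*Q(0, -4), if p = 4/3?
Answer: -27/2 ≈ -13.500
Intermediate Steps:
p = 4/3 (p = 4*(⅓) = 4/3 ≈ 1.3333)
Q(L, u) = -3 + (-10 + L + 10*u/3)/(2*u) (Q(L, u) = -3 + (L + (2 + 4/3)*(u - 3))/(u + u) = -3 + (L + 10*(-3 + u)/3)/((2*u)) = -3 + (L + (-10 + 10*u/3))*(1/(2*u)) = -3 + (-10 + L + 10*u/3)*(1/(2*u)) = -3 + (-10 + L + 10*u/3)/(2*u))
(-18*(-9))*Q(0, -4) = (-18*(-9))*((⅙)*(-30 - 8*(-4) + 3*0)/(-4)) = 162*((⅙)*(-¼)*(-30 + 32 + 0)) = 162*((⅙)*(-¼)*2) = 162*(-1/12) = -27/2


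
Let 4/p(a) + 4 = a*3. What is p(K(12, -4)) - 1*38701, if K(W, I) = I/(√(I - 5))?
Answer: -77403/2 - I/2 ≈ -38702.0 - 0.5*I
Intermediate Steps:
K(W, I) = I/√(-5 + I) (K(W, I) = I/(√(-5 + I)) = I/√(-5 + I))
p(a) = 4/(-4 + 3*a) (p(a) = 4/(-4 + a*3) = 4/(-4 + 3*a))
p(K(12, -4)) - 1*38701 = 4/(-4 + 3*(-4/√(-5 - 4))) - 1*38701 = 4/(-4 + 3*(-(-4)*I/3)) - 38701 = 4/(-4 + 3*(4*I/3)) - 38701 = 4/(-4 + 4*I) - 38701 = 4*((-4 - 4*I)/32) - 38701 = (-4 - 4*I)/8 - 38701 = -38701 + (-4 - 4*I)/8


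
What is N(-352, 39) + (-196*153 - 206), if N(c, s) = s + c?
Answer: -30507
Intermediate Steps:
N(c, s) = c + s
N(-352, 39) + (-196*153 - 206) = (-352 + 39) + (-196*153 - 206) = -313 + (-29988 - 206) = -313 - 30194 = -30507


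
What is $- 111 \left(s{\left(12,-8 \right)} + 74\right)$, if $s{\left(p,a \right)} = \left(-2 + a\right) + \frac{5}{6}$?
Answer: $- \frac{14393}{2} \approx -7196.5$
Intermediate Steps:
$s{\left(p,a \right)} = - \frac{7}{6} + a$ ($s{\left(p,a \right)} = \left(-2 + a\right) + 5 \cdot \frac{1}{6} = \left(-2 + a\right) + \frac{5}{6} = - \frac{7}{6} + a$)
$- 111 \left(s{\left(12,-8 \right)} + 74\right) = - 111 \left(\left(- \frac{7}{6} - 8\right) + 74\right) = - 111 \left(- \frac{55}{6} + 74\right) = \left(-111\right) \frac{389}{6} = - \frac{14393}{2}$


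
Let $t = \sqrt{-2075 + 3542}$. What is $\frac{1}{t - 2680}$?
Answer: $- \frac{2680}{7180933} - \frac{3 \sqrt{163}}{7180933} \approx -0.00037854$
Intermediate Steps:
$t = 3 \sqrt{163}$ ($t = \sqrt{1467} = 3 \sqrt{163} \approx 38.301$)
$\frac{1}{t - 2680} = \frac{1}{3 \sqrt{163} - 2680} = \frac{1}{-2680 + 3 \sqrt{163}}$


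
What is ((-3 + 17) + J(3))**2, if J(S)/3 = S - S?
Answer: 196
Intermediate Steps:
J(S) = 0 (J(S) = 3*(S - S) = 3*0 = 0)
((-3 + 17) + J(3))**2 = ((-3 + 17) + 0)**2 = (14 + 0)**2 = 14**2 = 196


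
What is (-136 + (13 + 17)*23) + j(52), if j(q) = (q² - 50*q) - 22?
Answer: 636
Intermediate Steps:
j(q) = -22 + q² - 50*q
(-136 + (13 + 17)*23) + j(52) = (-136 + (13 + 17)*23) + (-22 + 52² - 50*52) = (-136 + 30*23) + (-22 + 2704 - 2600) = (-136 + 690) + 82 = 554 + 82 = 636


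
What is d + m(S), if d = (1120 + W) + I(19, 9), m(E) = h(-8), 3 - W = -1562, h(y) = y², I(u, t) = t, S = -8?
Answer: 2758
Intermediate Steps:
W = 1565 (W = 3 - 1*(-1562) = 3 + 1562 = 1565)
m(E) = 64 (m(E) = (-8)² = 64)
d = 2694 (d = (1120 + 1565) + 9 = 2685 + 9 = 2694)
d + m(S) = 2694 + 64 = 2758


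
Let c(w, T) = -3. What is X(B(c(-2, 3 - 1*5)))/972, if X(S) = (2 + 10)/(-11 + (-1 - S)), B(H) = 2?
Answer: -1/1134 ≈ -0.00088183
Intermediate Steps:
X(S) = 12/(-12 - S)
X(B(c(-2, 3 - 1*5)))/972 = -12/(12 + 2)/972 = -12/14*(1/972) = -12*1/14*(1/972) = -6/7*1/972 = -1/1134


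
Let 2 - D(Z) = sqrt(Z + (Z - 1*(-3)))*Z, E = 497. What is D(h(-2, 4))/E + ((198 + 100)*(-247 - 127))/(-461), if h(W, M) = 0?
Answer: 55392566/229117 ≈ 241.77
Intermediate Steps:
D(Z) = 2 - Z*sqrt(3 + 2*Z) (D(Z) = 2 - sqrt(Z + (Z - 1*(-3)))*Z = 2 - sqrt(Z + (Z + 3))*Z = 2 - sqrt(Z + (3 + Z))*Z = 2 - sqrt(3 + 2*Z)*Z = 2 - Z*sqrt(3 + 2*Z))
D(h(-2, 4))/E + ((198 + 100)*(-247 - 127))/(-461) = (2 - 1*0*sqrt(3 + 2*0))/497 + ((198 + 100)*(-247 - 127))/(-461) = (2 - 1*0*sqrt(3 + 0))*(1/497) + (298*(-374))*(-1/461) = (2 - 1*0*sqrt(3))*(1/497) - 111452*(-1/461) = (2 + 0)*(1/497) + 111452/461 = 2*(1/497) + 111452/461 = 2/497 + 111452/461 = 55392566/229117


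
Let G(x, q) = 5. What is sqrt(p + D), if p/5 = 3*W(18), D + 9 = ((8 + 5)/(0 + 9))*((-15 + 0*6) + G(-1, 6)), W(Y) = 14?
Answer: sqrt(1679)/3 ≈ 13.659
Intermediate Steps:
D = -211/9 (D = -9 + ((8 + 5)/(0 + 9))*((-15 + 0*6) + 5) = -9 + (13/9)*((-15 + 0) + 5) = -9 + (13*(1/9))*(-15 + 5) = -9 + (13/9)*(-10) = -9 - 130/9 = -211/9 ≈ -23.444)
p = 210 (p = 5*(3*14) = 5*42 = 210)
sqrt(p + D) = sqrt(210 - 211/9) = sqrt(1679/9) = sqrt(1679)/3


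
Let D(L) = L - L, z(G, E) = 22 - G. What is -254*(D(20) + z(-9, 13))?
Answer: -7874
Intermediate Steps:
D(L) = 0
-254*(D(20) + z(-9, 13)) = -254*(0 + (22 - 1*(-9))) = -254*(0 + (22 + 9)) = -254*(0 + 31) = -254*31 = -7874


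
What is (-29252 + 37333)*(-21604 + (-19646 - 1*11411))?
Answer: -425553541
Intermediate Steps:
(-29252 + 37333)*(-21604 + (-19646 - 1*11411)) = 8081*(-21604 + (-19646 - 11411)) = 8081*(-21604 - 31057) = 8081*(-52661) = -425553541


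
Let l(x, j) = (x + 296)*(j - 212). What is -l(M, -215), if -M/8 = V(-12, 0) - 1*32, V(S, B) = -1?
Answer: 239120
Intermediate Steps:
M = 264 (M = -8*(-1 - 1*32) = -8*(-1 - 32) = -8*(-33) = 264)
l(x, j) = (-212 + j)*(296 + x) (l(x, j) = (296 + x)*(-212 + j) = (-212 + j)*(296 + x))
-l(M, -215) = -(-62752 - 212*264 + 296*(-215) - 215*264) = -(-62752 - 55968 - 63640 - 56760) = -1*(-239120) = 239120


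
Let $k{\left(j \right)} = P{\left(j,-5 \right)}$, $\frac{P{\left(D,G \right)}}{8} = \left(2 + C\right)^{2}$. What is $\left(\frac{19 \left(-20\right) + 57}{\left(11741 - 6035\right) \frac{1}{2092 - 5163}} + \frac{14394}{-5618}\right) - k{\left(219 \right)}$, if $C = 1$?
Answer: $\frac{1591246627}{16028154} \approx 99.278$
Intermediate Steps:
$P{\left(D,G \right)} = 72$ ($P{\left(D,G \right)} = 8 \left(2 + 1\right)^{2} = 8 \cdot 3^{2} = 8 \cdot 9 = 72$)
$k{\left(j \right)} = 72$
$\left(\frac{19 \left(-20\right) + 57}{\left(11741 - 6035\right) \frac{1}{2092 - 5163}} + \frac{14394}{-5618}\right) - k{\left(219 \right)} = \left(\frac{19 \left(-20\right) + 57}{\left(11741 - 6035\right) \frac{1}{2092 - 5163}} + \frac{14394}{-5618}\right) - 72 = \left(\frac{-380 + 57}{5706 \frac{1}{-3071}} + 14394 \left(- \frac{1}{5618}\right)\right) - 72 = \left(- \frac{323}{5706 \left(- \frac{1}{3071}\right)} - \frac{7197}{2809}\right) - 72 = \left(- \frac{323}{- \frac{5706}{3071}} - \frac{7197}{2809}\right) - 72 = \left(\left(-323\right) \left(- \frac{3071}{5706}\right) - \frac{7197}{2809}\right) - 72 = \left(\frac{991933}{5706} - \frac{7197}{2809}\right) - 72 = \frac{2745273715}{16028154} - 72 = \frac{1591246627}{16028154}$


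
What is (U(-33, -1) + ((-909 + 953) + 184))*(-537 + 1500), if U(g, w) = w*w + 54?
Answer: 272529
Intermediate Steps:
U(g, w) = 54 + w² (U(g, w) = w² + 54 = 54 + w²)
(U(-33, -1) + ((-909 + 953) + 184))*(-537 + 1500) = ((54 + (-1)²) + ((-909 + 953) + 184))*(-537 + 1500) = ((54 + 1) + (44 + 184))*963 = (55 + 228)*963 = 283*963 = 272529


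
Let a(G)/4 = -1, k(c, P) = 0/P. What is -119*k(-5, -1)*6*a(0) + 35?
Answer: 35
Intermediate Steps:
k(c, P) = 0
a(G) = -4 (a(G) = 4*(-1) = -4)
-119*k(-5, -1)*6*a(0) + 35 = -119*0*6*(-4) + 35 = -0*(-4) + 35 = -119*0 + 35 = 0 + 35 = 35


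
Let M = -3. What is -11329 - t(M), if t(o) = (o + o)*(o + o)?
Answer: -11365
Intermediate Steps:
t(o) = 4*o² (t(o) = (2*o)*(2*o) = 4*o²)
-11329 - t(M) = -11329 - 4*(-3)² = -11329 - 4*9 = -11329 - 1*36 = -11329 - 36 = -11365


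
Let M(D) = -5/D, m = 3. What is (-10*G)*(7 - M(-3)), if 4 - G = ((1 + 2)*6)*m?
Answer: 8000/3 ≈ 2666.7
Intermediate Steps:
G = -50 (G = 4 - (1 + 2)*6*3 = 4 - 3*6*3 = 4 - 18*3 = 4 - 1*54 = 4 - 54 = -50)
(-10*G)*(7 - M(-3)) = (-10*(-50))*(7 - (-5)/(-3)) = 500*(7 - (-5)*(-1)/3) = 500*(7 - 1*5/3) = 500*(7 - 5/3) = 500*(16/3) = 8000/3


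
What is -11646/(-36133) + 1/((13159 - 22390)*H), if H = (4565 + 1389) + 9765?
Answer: 1689858892361/5242973781837 ≈ 0.32231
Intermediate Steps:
H = 15719 (H = 5954 + 9765 = 15719)
-11646/(-36133) + 1/((13159 - 22390)*H) = -11646/(-36133) + 1/((13159 - 22390)*15719) = -11646*(-1/36133) + (1/15719)/(-9231) = 11646/36133 - 1/9231*1/15719 = 11646/36133 - 1/145102089 = 1689858892361/5242973781837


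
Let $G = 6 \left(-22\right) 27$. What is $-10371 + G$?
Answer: $-13935$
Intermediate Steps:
$G = -3564$ ($G = \left(-132\right) 27 = -3564$)
$-10371 + G = -10371 - 3564 = -13935$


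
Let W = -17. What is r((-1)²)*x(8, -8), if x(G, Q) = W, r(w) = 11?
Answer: -187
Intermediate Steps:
x(G, Q) = -17
r((-1)²)*x(8, -8) = 11*(-17) = -187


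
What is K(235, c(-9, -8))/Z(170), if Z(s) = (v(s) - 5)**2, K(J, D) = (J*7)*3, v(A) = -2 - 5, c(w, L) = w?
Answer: 1645/48 ≈ 34.271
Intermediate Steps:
v(A) = -7
K(J, D) = 21*J (K(J, D) = (7*J)*3 = 21*J)
Z(s) = 144 (Z(s) = (-7 - 5)**2 = (-12)**2 = 144)
K(235, c(-9, -8))/Z(170) = (21*235)/144 = 4935*(1/144) = 1645/48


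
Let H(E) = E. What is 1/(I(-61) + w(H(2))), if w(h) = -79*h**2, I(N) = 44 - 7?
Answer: -1/279 ≈ -0.0035842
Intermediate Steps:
I(N) = 37
1/(I(-61) + w(H(2))) = 1/(37 - 79*2**2) = 1/(37 - 79*4) = 1/(37 - 316) = 1/(-279) = -1/279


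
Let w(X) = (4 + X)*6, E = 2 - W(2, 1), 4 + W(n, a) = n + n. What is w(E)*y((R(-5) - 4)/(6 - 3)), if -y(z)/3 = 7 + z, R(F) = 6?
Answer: -828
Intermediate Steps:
W(n, a) = -4 + 2*n (W(n, a) = -4 + (n + n) = -4 + 2*n)
E = 2 (E = 2 - (-4 + 2*2) = 2 - (-4 + 4) = 2 - 1*0 = 2 + 0 = 2)
w(X) = 24 + 6*X
y(z) = -21 - 3*z (y(z) = -3*(7 + z) = -21 - 3*z)
w(E)*y((R(-5) - 4)/(6 - 3)) = (24 + 6*2)*(-21 - 3*(6 - 4)/(6 - 3)) = (24 + 12)*(-21 - 6/3) = 36*(-21 - 6/3) = 36*(-21 - 3*⅔) = 36*(-21 - 2) = 36*(-23) = -828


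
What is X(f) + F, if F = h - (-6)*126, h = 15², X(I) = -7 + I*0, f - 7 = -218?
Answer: 974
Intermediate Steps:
f = -211 (f = 7 - 218 = -211)
X(I) = -7 (X(I) = -7 + 0 = -7)
h = 225
F = 981 (F = 225 - (-6)*126 = 225 - 1*(-756) = 225 + 756 = 981)
X(f) + F = -7 + 981 = 974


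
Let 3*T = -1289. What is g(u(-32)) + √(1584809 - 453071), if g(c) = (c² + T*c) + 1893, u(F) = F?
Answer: 49999/3 + √1131738 ≈ 17730.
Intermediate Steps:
T = -1289/3 (T = (⅓)*(-1289) = -1289/3 ≈ -429.67)
g(c) = 1893 + c² - 1289*c/3 (g(c) = (c² - 1289*c/3) + 1893 = 1893 + c² - 1289*c/3)
g(u(-32)) + √(1584809 - 453071) = (1893 + (-32)² - 1289/3*(-32)) + √(1584809 - 453071) = (1893 + 1024 + 41248/3) + √1131738 = 49999/3 + √1131738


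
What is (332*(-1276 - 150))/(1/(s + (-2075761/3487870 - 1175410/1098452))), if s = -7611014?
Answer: 1725645612208870649873728/478907222155 ≈ 3.6033e+12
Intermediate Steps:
(332*(-1276 - 150))/(1/(s + (-2075761/3487870 - 1175410/1098452))) = (332*(-1276 - 150))/(1/(-7611014 + (-2075761/3487870 - 1175410/1098452))) = (332*(-1426))/(1/(-7611014 + (-2075761*1/3487870 - 1175410*1/1098452))) = -473432/(1/(-7611014 + (-2075761/3487870 - 587705/549226))) = -473432/(1/(-7611014 - 797475137334/478907222155)) = -473432/(1/(-3644970369997952504/478907222155)) = -473432/(-478907222155/3644970369997952504) = -473432*(-3644970369997952504/478907222155) = 1725645612208870649873728/478907222155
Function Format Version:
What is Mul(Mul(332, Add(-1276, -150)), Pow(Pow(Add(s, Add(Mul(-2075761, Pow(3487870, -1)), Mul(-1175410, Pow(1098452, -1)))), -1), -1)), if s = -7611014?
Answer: Rational(1725645612208870649873728, 478907222155) ≈ 3.6033e+12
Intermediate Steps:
Mul(Mul(332, Add(-1276, -150)), Pow(Pow(Add(s, Add(Mul(-2075761, Pow(3487870, -1)), Mul(-1175410, Pow(1098452, -1)))), -1), -1)) = Mul(Mul(332, Add(-1276, -150)), Pow(Pow(Add(-7611014, Add(Mul(-2075761, Pow(3487870, -1)), Mul(-1175410, Pow(1098452, -1)))), -1), -1)) = Mul(Mul(332, -1426), Pow(Pow(Add(-7611014, Add(Mul(-2075761, Rational(1, 3487870)), Mul(-1175410, Rational(1, 1098452)))), -1), -1)) = Mul(-473432, Pow(Pow(Add(-7611014, Add(Rational(-2075761, 3487870), Rational(-587705, 549226))), -1), -1)) = Mul(-473432, Pow(Pow(Add(-7611014, Rational(-797475137334, 478907222155)), -1), -1)) = Mul(-473432, Pow(Pow(Rational(-3644970369997952504, 478907222155), -1), -1)) = Mul(-473432, Pow(Rational(-478907222155, 3644970369997952504), -1)) = Mul(-473432, Rational(-3644970369997952504, 478907222155)) = Rational(1725645612208870649873728, 478907222155)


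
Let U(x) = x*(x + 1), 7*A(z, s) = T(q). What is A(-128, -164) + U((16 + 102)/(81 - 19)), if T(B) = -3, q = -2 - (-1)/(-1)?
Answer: 34287/6727 ≈ 5.0969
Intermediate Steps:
q = -3 (q = -2 - (-1)*(-1) = -2 - 1*1 = -2 - 1 = -3)
A(z, s) = -3/7 (A(z, s) = (⅐)*(-3) = -3/7)
U(x) = x*(1 + x)
A(-128, -164) + U((16 + 102)/(81 - 19)) = -3/7 + ((16 + 102)/(81 - 19))*(1 + (16 + 102)/(81 - 19)) = -3/7 + (118/62)*(1 + 118/62) = -3/7 + (118*(1/62))*(1 + 118*(1/62)) = -3/7 + 59*(1 + 59/31)/31 = -3/7 + (59/31)*(90/31) = -3/7 + 5310/961 = 34287/6727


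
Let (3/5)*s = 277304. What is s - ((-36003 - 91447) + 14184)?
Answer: 1726318/3 ≈ 5.7544e+5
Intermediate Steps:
s = 1386520/3 (s = (5/3)*277304 = 1386520/3 ≈ 4.6217e+5)
s - ((-36003 - 91447) + 14184) = 1386520/3 - ((-36003 - 91447) + 14184) = 1386520/3 - (-127450 + 14184) = 1386520/3 - 1*(-113266) = 1386520/3 + 113266 = 1726318/3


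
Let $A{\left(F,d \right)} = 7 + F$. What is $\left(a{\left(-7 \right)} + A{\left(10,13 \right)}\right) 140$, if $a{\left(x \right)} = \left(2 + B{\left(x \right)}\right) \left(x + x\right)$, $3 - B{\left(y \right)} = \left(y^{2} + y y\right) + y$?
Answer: $170940$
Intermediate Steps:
$B{\left(y \right)} = 3 - y - 2 y^{2}$ ($B{\left(y \right)} = 3 - \left(\left(y^{2} + y y\right) + y\right) = 3 - \left(\left(y^{2} + y^{2}\right) + y\right) = 3 - \left(2 y^{2} + y\right) = 3 - \left(y + 2 y^{2}\right) = 3 - y - 2 y^{2}$)
$a{\left(x \right)} = 2 x \left(5 - x - 2 x^{2}\right)$ ($a{\left(x \right)} = \left(2 - \left(-3 + x + 2 x^{2}\right)\right) \left(x + x\right) = \left(5 - x - 2 x^{2}\right) 2 x = 2 x \left(5 - x - 2 x^{2}\right)$)
$\left(a{\left(-7 \right)} + A{\left(10,13 \right)}\right) 140 = \left(2 \left(-7\right) \left(5 - -7 - 2 \left(-7\right)^{2}\right) + \left(7 + 10\right)\right) 140 = \left(2 \left(-7\right) \left(5 + 7 - 98\right) + 17\right) 140 = \left(2 \left(-7\right) \left(-86\right) + 17\right) 140 = \left(1204 + 17\right) 140 = 1221 \cdot 140 = 170940$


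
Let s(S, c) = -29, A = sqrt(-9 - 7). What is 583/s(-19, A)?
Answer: -583/29 ≈ -20.103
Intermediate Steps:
A = 4*I (A = sqrt(-16) = 4*I ≈ 4.0*I)
583/s(-19, A) = 583/(-29) = 583*(-1/29) = -583/29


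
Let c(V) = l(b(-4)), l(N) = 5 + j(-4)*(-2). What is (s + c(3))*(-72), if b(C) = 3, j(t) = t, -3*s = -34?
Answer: -1752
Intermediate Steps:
s = 34/3 (s = -1/3*(-34) = 34/3 ≈ 11.333)
l(N) = 13 (l(N) = 5 - 4*(-2) = 5 + 8 = 13)
c(V) = 13
(s + c(3))*(-72) = (34/3 + 13)*(-72) = (73/3)*(-72) = -1752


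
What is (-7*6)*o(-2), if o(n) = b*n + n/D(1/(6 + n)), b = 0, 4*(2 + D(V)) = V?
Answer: -1344/31 ≈ -43.355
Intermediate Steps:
D(V) = -2 + V/4
o(n) = n/(-2 + 1/(4*(6 + n))) (o(n) = 0*n + n/(-2 + 1/(4*(6 + n))) = 0 + n/(-2 + 1/(4*(6 + n))) = n/(-2 + 1/(4*(6 + n))))
(-7*6)*o(-2) = (-7*6)*(-4*(-2)*(6 - 2)/(47 + 8*(-2))) = -(-168)*(-2)*4/(47 - 16) = -(-168)*(-2)*4/31 = -42*32/31 = -1344/31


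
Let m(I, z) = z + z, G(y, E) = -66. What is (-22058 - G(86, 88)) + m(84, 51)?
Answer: -21890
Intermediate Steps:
m(I, z) = 2*z
(-22058 - G(86, 88)) + m(84, 51) = (-22058 - 1*(-66)) + 2*51 = (-22058 + 66) + 102 = -21992 + 102 = -21890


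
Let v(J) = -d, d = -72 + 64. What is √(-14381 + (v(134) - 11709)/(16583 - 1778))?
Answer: I*√350257357870/4935 ≈ 119.92*I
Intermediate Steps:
d = -8
v(J) = 8 (v(J) = -1*(-8) = 8)
√(-14381 + (v(134) - 11709)/(16583 - 1778)) = √(-14381 + (8 - 11709)/(16583 - 1778)) = √(-14381 - 11701/14805) = √(-212922406/14805) = I*√350257357870/4935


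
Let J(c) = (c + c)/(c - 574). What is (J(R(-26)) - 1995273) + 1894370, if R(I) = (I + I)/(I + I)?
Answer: -57817421/573 ≈ -1.0090e+5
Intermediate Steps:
R(I) = 1 (R(I) = (2*I)/((2*I)) = (2*I)*(1/(2*I)) = 1)
J(c) = 2*c/(-574 + c) (J(c) = (2*c)/(-574 + c) = 2*c/(-574 + c))
(J(R(-26)) - 1995273) + 1894370 = (2*1/(-574 + 1) - 1995273) + 1894370 = (2*1/(-573) - 1995273) + 1894370 = (2*1*(-1/573) - 1995273) + 1894370 = (-2/573 - 1995273) + 1894370 = -1143291431/573 + 1894370 = -57817421/573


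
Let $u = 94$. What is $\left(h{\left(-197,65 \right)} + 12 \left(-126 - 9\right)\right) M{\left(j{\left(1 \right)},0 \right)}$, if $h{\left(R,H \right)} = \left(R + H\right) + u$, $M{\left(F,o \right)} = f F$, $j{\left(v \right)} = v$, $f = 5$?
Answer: $-8290$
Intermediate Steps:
$M{\left(F,o \right)} = 5 F$
$h{\left(R,H \right)} = 94 + H + R$ ($h{\left(R,H \right)} = \left(R + H\right) + 94 = \left(H + R\right) + 94 = 94 + H + R$)
$\left(h{\left(-197,65 \right)} + 12 \left(-126 - 9\right)\right) M{\left(j{\left(1 \right)},0 \right)} = \left(\left(94 + 65 - 197\right) + 12 \left(-126 - 9\right)\right) 5 \cdot 1 = \left(-38 + 12 \left(-135\right)\right) 5 = \left(-38 - 1620\right) 5 = \left(-1658\right) 5 = -8290$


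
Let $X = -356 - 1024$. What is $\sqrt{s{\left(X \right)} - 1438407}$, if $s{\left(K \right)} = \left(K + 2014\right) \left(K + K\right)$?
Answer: $i \sqrt{3188247} \approx 1785.6 i$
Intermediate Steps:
$X = -1380$
$s{\left(K \right)} = 2 K \left(2014 + K\right)$ ($s{\left(K \right)} = \left(2014 + K\right) 2 K = 2 K \left(2014 + K\right)$)
$\sqrt{s{\left(X \right)} - 1438407} = \sqrt{2 \left(-1380\right) \left(2014 - 1380\right) - 1438407} = \sqrt{2 \left(-1380\right) 634 - 1438407} = \sqrt{-1749840 - 1438407} = \sqrt{-3188247} = i \sqrt{3188247}$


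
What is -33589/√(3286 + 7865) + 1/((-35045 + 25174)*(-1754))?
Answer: 1/17313734 - 33589*√1239/3717 ≈ -318.08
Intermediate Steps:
-33589/√(3286 + 7865) + 1/((-35045 + 25174)*(-1754)) = -33589*√1239/3717 - 1/1754/(-9871) = -33589*√1239/3717 - 1/9871*(-1/1754) = -33589*√1239/3717 + 1/17313734 = 1/17313734 - 33589*√1239/3717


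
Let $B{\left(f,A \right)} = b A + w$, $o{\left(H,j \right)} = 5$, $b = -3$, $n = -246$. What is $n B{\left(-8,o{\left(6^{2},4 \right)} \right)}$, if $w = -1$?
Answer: $3936$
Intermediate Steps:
$B{\left(f,A \right)} = -1 - 3 A$ ($B{\left(f,A \right)} = - 3 A - 1 = -1 - 3 A$)
$n B{\left(-8,o{\left(6^{2},4 \right)} \right)} = - 246 \left(-1 - 15\right) = \left(-246\right) \left(-16\right) = 3936$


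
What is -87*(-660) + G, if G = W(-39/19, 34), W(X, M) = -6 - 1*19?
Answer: 57395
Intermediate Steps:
W(X, M) = -25 (W(X, M) = -6 - 19 = -25)
G = -25
-87*(-660) + G = -87*(-660) - 25 = 57420 - 25 = 57395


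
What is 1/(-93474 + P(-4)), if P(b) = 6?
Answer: -1/93468 ≈ -1.0699e-5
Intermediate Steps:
1/(-93474 + P(-4)) = 1/(-93474 + 6) = 1/(-93468) = -1/93468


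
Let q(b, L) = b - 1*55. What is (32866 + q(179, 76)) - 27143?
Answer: 5847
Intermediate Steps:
q(b, L) = -55 + b (q(b, L) = b - 55 = -55 + b)
(32866 + q(179, 76)) - 27143 = (32866 + (-55 + 179)) - 27143 = (32866 + 124) - 27143 = 32990 - 27143 = 5847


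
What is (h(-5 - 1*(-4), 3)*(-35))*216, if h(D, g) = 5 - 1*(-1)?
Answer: -45360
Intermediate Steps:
h(D, g) = 6 (h(D, g) = 5 + 1 = 6)
(h(-5 - 1*(-4), 3)*(-35))*216 = (6*(-35))*216 = -210*216 = -45360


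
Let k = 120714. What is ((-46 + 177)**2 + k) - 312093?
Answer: -174218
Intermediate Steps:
((-46 + 177)**2 + k) - 312093 = ((-46 + 177)**2 + 120714) - 312093 = (131**2 + 120714) - 312093 = (17161 + 120714) - 312093 = 137875 - 312093 = -174218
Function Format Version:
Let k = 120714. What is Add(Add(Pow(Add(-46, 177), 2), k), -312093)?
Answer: -174218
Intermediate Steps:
Add(Add(Pow(Add(-46, 177), 2), k), -312093) = Add(Add(Pow(Add(-46, 177), 2), 120714), -312093) = Add(Add(Pow(131, 2), 120714), -312093) = Add(Add(17161, 120714), -312093) = Add(137875, -312093) = -174218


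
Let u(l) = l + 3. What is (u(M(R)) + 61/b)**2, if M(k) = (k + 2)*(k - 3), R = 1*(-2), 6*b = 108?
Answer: 13225/324 ≈ 40.818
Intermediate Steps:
b = 18 (b = (1/6)*108 = 18)
R = -2
M(k) = (-3 + k)*(2 + k) (M(k) = (2 + k)*(-3 + k) = (-3 + k)*(2 + k))
u(l) = 3 + l
(u(M(R)) + 61/b)**2 = ((3 + (-6 + (-2)**2 - 1*(-2))) + 61/18)**2 = ((3 + (-6 + 4 + 2)) + 61*(1/18))**2 = ((3 + 0) + 61/18)**2 = (3 + 61/18)**2 = (115/18)**2 = 13225/324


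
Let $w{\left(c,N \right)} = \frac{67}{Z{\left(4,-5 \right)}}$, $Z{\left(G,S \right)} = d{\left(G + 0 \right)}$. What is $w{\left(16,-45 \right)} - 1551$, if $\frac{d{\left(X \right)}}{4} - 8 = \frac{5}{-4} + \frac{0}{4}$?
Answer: $- \frac{41810}{27} \approx -1548.5$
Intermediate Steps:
$d{\left(X \right)} = 27$ ($d{\left(X \right)} = 32 + 4 \left(\frac{5}{-4} + \frac{0}{4}\right) = 32 + 4 \left(5 \left(- \frac{1}{4}\right) + 0 \cdot \frac{1}{4}\right) = 32 + 4 \left(- \frac{5}{4} + 0\right) = 32 + 4 \left(- \frac{5}{4}\right) = 32 - 5 = 27$)
$Z{\left(G,S \right)} = 27$
$w{\left(c,N \right)} = \frac{67}{27}$
$w{\left(16,-45 \right)} - 1551 = \frac{67}{27} - 1551 = - \frac{41810}{27}$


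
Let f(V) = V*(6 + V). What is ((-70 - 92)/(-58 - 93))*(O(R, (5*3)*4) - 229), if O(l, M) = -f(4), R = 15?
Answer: -43578/151 ≈ -288.60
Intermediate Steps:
O(l, M) = -40 (O(l, M) = -4*(6 + 4) = -4*10 = -1*40 = -40)
((-70 - 92)/(-58 - 93))*(O(R, (5*3)*4) - 229) = ((-70 - 92)/(-58 - 93))*(-40 - 229) = -162/(-151)*(-269) = -162*(-1/151)*(-269) = (162/151)*(-269) = -43578/151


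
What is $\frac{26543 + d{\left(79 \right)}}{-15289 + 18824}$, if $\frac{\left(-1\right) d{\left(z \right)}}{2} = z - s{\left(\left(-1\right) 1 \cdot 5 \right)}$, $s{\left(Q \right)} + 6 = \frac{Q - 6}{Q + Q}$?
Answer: $\frac{131876}{17675} \approx 7.4612$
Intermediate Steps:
$s{\left(Q \right)} = -6 + \frac{-6 + Q}{2 Q}$ ($s{\left(Q \right)} = -6 + \frac{Q - 6}{Q + Q} = -6 + \frac{Q - 6}{2 Q} = -6 + \left(-6 + Q\right) \frac{1}{2 Q} = -6 + \frac{-6 + Q}{2 Q}$)
$d{\left(z \right)} = - \frac{49}{5} - 2 z$ ($d{\left(z \right)} = - 2 \left(z - \left(- \frac{11}{2} - \frac{3}{\left(-1\right) 1 \cdot 5}\right)\right) = - 2 \left(z - \left(- \frac{11}{2} - \frac{3}{\left(-1\right) 5}\right)\right) = - 2 \left(z - \left(- \frac{11}{2} - \frac{3}{-5}\right)\right) = - 2 \left(z - \left(- \frac{11}{2} - - \frac{3}{5}\right)\right) = - 2 \left(z - \left(- \frac{11}{2} + \frac{3}{5}\right)\right) = - 2 \left(z - - \frac{49}{10}\right) = - 2 \left(z + \frac{49}{10}\right) = - 2 \left(\frac{49}{10} + z\right) = - \frac{49}{5} - 2 z$)
$\frac{26543 + d{\left(79 \right)}}{-15289 + 18824} = \frac{26543 - \frac{839}{5}}{-15289 + 18824} = \frac{26543 - \frac{839}{5}}{3535} = \left(26543 - \frac{839}{5}\right) \frac{1}{3535} = \frac{131876}{5} \cdot \frac{1}{3535} = \frac{131876}{17675}$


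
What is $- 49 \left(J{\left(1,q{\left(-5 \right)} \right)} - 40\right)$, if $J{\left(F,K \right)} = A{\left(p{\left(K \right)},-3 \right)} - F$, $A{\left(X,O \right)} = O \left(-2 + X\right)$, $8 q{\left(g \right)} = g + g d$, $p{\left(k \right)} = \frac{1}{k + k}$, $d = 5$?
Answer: $\frac{8477}{5} \approx 1695.4$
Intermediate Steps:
$p{\left(k \right)} = \frac{1}{2 k}$
$q{\left(g \right)} = \frac{3 g}{4}$ ($q{\left(g \right)} = \frac{g + g 5}{8} = \frac{g + 5 g}{8} = \frac{6 g}{8} = \frac{3 g}{4}$)
$J{\left(F,K \right)} = 6 - F - \frac{3}{2 K}$ ($J{\left(F,K \right)} = - 3 \left(-2 + \frac{1}{2 K}\right) - F = \left(6 - \frac{3}{2 K}\right) - F = 6 - F - \frac{3}{2 K}$)
$- 49 \left(J{\left(1,q{\left(-5 \right)} \right)} - 40\right) = - 49 \left(\left(6 - 1 - \frac{3}{2 \cdot \frac{3}{4} \left(-5\right)}\right) - 40\right) = - 49 \left(\left(6 - 1 - \frac{3}{2 \left(- \frac{15}{4}\right)}\right) - 40\right) = - 49 \left(\left(6 - 1 - - \frac{2}{5}\right) - 40\right) = - 49 \left(\left(6 - 1 + \frac{2}{5}\right) - 40\right) = - 49 \left(\frac{27}{5} - 40\right) = \left(-49\right) \left(- \frac{173}{5}\right) = \frac{8477}{5}$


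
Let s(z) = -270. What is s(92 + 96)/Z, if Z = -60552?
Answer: 15/3364 ≈ 0.0044590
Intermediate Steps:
s(92 + 96)/Z = -270/(-60552) = -270*(-1/60552) = 15/3364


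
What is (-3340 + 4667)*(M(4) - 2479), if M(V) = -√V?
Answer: -3292287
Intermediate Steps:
(-3340 + 4667)*(M(4) - 2479) = (-3340 + 4667)*(-√4 - 2479) = 1327*(-1*2 - 2479) = 1327*(-2 - 2479) = 1327*(-2481) = -3292287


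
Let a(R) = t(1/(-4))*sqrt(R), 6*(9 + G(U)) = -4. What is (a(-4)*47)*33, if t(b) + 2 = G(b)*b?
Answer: 2585*I/2 ≈ 1292.5*I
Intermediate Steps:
G(U) = -29/3 (G(U) = -9 + (1/6)*(-4) = -9 - 2/3 = -29/3)
t(b) = -2 - 29*b/3
a(R) = 5*sqrt(R)/12 (a(R) = (-2 - 29/3/(-4))*sqrt(R) = (-2 - 29/3*(-1/4))*sqrt(R) = (-2 + 29/12)*sqrt(R) = 5*sqrt(R)/12)
(a(-4)*47)*33 = ((5*sqrt(-4)/12)*47)*33 = ((5*(2*I)/12)*47)*33 = ((5*I/6)*47)*33 = (235*I/6)*33 = 2585*I/2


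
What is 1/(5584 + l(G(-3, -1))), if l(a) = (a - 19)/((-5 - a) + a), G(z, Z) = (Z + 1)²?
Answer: 5/27939 ≈ 0.00017896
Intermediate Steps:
G(z, Z) = (1 + Z)²
l(a) = 19/5 - a/5 (l(a) = (-19 + a)/(-5) = (-19 + a)*(-⅕) = 19/5 - a/5)
1/(5584 + l(G(-3, -1))) = 1/(5584 + (19/5 - (1 - 1)²/5)) = 1/(5584 + (19/5 - ⅕*0²)) = 1/(5584 + (19/5 - ⅕*0)) = 1/(5584 + (19/5 + 0)) = 1/(5584 + 19/5) = 1/(27939/5) = 5/27939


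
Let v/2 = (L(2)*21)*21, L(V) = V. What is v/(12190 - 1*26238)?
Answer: -441/3512 ≈ -0.12557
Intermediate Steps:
v = 1764 (v = 2*((2*21)*21) = 2*(42*21) = 2*882 = 1764)
v/(12190 - 1*26238) = 1764/(12190 - 1*26238) = 1764/(12190 - 26238) = 1764/(-14048) = 1764*(-1/14048) = -441/3512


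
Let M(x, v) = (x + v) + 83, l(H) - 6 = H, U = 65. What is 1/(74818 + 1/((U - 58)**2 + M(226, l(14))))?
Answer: 378/28281205 ≈ 1.3366e-5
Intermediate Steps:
l(H) = 6 + H
M(x, v) = 83 + v + x (M(x, v) = (v + x) + 83 = 83 + v + x)
1/(74818 + 1/((U - 58)**2 + M(226, l(14)))) = 1/(74818 + 1/((65 - 58)**2 + (83 + (6 + 14) + 226))) = 1/(74818 + 1/(7**2 + (83 + 20 + 226))) = 1/(74818 + 1/(49 + 329)) = 1/(74818 + 1/378) = 1/(28281205/378) = 378/28281205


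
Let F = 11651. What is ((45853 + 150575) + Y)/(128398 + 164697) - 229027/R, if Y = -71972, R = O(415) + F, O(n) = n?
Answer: -65624982469/3536484270 ≈ -18.557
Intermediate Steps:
R = 12066 (R = 415 + 11651 = 12066)
((45853 + 150575) + Y)/(128398 + 164697) - 229027/R = ((45853 + 150575) - 71972)/(128398 + 164697) - 229027/12066 = (196428 - 71972)/293095 - 229027*1/12066 = 124456*(1/293095) - 229027/12066 = 124456/293095 - 229027/12066 = -65624982469/3536484270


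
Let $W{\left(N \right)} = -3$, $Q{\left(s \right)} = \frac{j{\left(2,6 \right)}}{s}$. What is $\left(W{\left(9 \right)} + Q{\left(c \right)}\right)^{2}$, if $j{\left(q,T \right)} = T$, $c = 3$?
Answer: $1$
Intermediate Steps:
$Q{\left(s \right)} = \frac{6}{s}$
$\left(W{\left(9 \right)} + Q{\left(c \right)}\right)^{2} = \left(-3 + \frac{6}{3}\right)^{2} = \left(-3 + 6 \cdot \frac{1}{3}\right)^{2} = \left(-3 + 2\right)^{2} = \left(-1\right)^{2} = 1$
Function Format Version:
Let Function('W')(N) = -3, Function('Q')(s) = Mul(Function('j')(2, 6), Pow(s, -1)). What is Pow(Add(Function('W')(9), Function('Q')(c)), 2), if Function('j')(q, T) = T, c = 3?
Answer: 1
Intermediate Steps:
Function('Q')(s) = Mul(6, Pow(s, -1))
Pow(Add(Function('W')(9), Function('Q')(c)), 2) = Pow(Add(-3, Mul(6, Pow(3, -1))), 2) = Pow(Add(-3, Mul(6, Rational(1, 3))), 2) = Pow(Add(-3, 2), 2) = Pow(-1, 2) = 1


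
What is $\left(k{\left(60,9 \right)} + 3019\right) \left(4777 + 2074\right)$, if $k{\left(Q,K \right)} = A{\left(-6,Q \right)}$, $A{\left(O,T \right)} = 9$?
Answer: $20744828$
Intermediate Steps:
$k{\left(Q,K \right)} = 9$
$\left(k{\left(60,9 \right)} + 3019\right) \left(4777 + 2074\right) = \left(9 + 3019\right) \left(4777 + 2074\right) = 3028 \cdot 6851 = 20744828$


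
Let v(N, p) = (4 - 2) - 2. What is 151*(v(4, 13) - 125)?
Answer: -18875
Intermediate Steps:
v(N, p) = 0 (v(N, p) = 2 - 2 = 0)
151*(v(4, 13) - 125) = 151*(0 - 125) = 151*(-125) = -18875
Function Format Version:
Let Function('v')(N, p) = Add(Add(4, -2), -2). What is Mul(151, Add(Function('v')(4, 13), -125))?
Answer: -18875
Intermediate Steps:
Function('v')(N, p) = 0 (Function('v')(N, p) = Add(2, -2) = 0)
Mul(151, Add(Function('v')(4, 13), -125)) = Mul(151, Add(0, -125)) = Mul(151, -125) = -18875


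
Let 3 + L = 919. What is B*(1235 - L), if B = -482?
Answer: -153758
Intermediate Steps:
L = 916 (L = -3 + 919 = 916)
B*(1235 - L) = -482*(1235 - 1*916) = -482*(1235 - 916) = -482*319 = -153758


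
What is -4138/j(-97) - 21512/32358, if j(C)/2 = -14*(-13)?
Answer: -35431943/2944578 ≈ -12.033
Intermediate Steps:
j(C) = 364 (j(C) = 2*(-14*(-13)) = 2*182 = 364)
-4138/j(-97) - 21512/32358 = -4138/364 - 21512/32358 = -4138*1/364 - 21512*1/32358 = -2069/182 - 10756/16179 = -35431943/2944578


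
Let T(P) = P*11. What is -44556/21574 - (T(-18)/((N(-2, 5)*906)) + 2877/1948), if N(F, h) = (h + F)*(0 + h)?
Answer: -55964822129/15864872380 ≈ -3.5276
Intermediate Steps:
N(F, h) = h*(F + h) (N(F, h) = (F + h)*h = h*(F + h))
T(P) = 11*P
-44556/21574 - (T(-18)/((N(-2, 5)*906)) + 2877/1948) = -44556/21574 - ((11*(-18))/(((5*(-2 + 5))*906)) + 2877/1948) = -44556*1/21574 - (-198/((5*3)*906) + 2877*(1/1948)) = -22278/10787 - (-198/(15*906) + 2877/1948) = -22278/10787 - (-198/13590 + 2877/1948) = -22278/10787 - (-198*1/13590 + 2877/1948) = -22278/10787 - (-11/755 + 2877/1948) = -22278/10787 - 1*2150707/1470740 = -22278/10787 - 2150707/1470740 = -55964822129/15864872380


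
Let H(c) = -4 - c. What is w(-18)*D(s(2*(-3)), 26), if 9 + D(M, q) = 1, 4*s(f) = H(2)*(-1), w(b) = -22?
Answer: 176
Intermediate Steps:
s(f) = 3/2 (s(f) = ((-4 - 1*2)*(-1))/4 = ((-4 - 2)*(-1))/4 = (-6*(-1))/4 = (¼)*6 = 3/2)
D(M, q) = -8 (D(M, q) = -9 + 1 = -8)
w(-18)*D(s(2*(-3)), 26) = -22*(-8) = 176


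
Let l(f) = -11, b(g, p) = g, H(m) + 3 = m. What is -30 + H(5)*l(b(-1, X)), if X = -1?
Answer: -52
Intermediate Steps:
H(m) = -3 + m
-30 + H(5)*l(b(-1, X)) = -30 + (-3 + 5)*(-11) = -30 + 2*(-11) = -30 - 22 = -52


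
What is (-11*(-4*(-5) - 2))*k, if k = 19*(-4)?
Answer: 15048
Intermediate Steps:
k = -76
(-11*(-4*(-5) - 2))*k = -11*(-4*(-5) - 2)*(-76) = -11*(20 - 2)*(-76) = -11*18*(-76) = -198*(-76) = 15048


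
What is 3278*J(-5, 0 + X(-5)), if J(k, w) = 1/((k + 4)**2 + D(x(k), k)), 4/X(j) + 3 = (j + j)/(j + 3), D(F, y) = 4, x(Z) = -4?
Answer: 3278/5 ≈ 655.60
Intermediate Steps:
X(j) = 4/(-3 + 2*j/(3 + j)) (X(j) = 4/(-3 + (j + j)/(j + 3)) = 4/(-3 + (2*j)/(3 + j)) = 4/(-3 + 2*j/(3 + j)))
J(k, w) = 1/(4 + (4 + k)**2) (J(k, w) = 1/((k + 4)**2 + 4) = 1/((4 + k)**2 + 4) = 1/(4 + (4 + k)**2))
3278*J(-5, 0 + X(-5)) = 3278/(4 + (4 - 5)**2) = 3278/(4 + (-1)**2) = 3278/(4 + 1) = 3278/5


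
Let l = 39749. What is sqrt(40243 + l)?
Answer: 6*sqrt(2222) ≈ 282.83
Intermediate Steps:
sqrt(40243 + l) = sqrt(40243 + 39749) = sqrt(79992) = 6*sqrt(2222)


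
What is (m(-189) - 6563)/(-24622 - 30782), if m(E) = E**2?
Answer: -14579/27702 ≈ -0.52628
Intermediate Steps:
(m(-189) - 6563)/(-24622 - 30782) = ((-189)**2 - 6563)/(-24622 - 30782) = (35721 - 6563)/(-55404) = 29158*(-1/55404) = -14579/27702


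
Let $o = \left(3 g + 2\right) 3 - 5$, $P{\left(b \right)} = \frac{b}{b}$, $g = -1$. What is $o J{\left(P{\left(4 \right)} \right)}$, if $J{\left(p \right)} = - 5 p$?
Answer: $40$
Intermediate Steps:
$P{\left(b \right)} = 1$
$o = -8$ ($o = \left(3 \left(-1\right) + 2\right) 3 - 5 = \left(-3 + 2\right) 3 - 5 = \left(-1\right) 3 - 5 = -3 - 5 = -8$)
$o J{\left(P{\left(4 \right)} \right)} = - 8 \left(\left(-5\right) 1\right) = \left(-8\right) \left(-5\right) = 40$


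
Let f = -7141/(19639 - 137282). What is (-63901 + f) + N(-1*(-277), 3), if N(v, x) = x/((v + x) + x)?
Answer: -2127451638237/33292969 ≈ -63901.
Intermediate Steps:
N(v, x) = x/(v + 2*x)
f = 7141/117643 (f = -7141/(-117643) = -7141*(-1/117643) = 7141/117643 ≈ 0.060701)
(-63901 + f) + N(-1*(-277), 3) = (-63901 + 7141/117643) + 3/(-1*(-277) + 2*3) = -7517498202/117643 + 3/(277 + 6) = -7517498202/117643 + 3/283 = -2127451638237/33292969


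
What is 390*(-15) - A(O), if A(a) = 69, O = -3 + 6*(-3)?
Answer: -5919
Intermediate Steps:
O = -21 (O = -3 - 18 = -21)
390*(-15) - A(O) = 390*(-15) - 1*69 = -5850 - 69 = -5919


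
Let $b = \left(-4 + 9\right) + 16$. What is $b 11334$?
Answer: $238014$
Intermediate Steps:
$b = 21$ ($b = 5 + 16 = 21$)
$b 11334 = 21 \cdot 11334 = 238014$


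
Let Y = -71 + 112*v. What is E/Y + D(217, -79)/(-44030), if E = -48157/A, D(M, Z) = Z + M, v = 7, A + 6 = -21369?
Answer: 1718096/67103371125 ≈ 2.5604e-5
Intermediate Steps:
A = -21375 (A = -6 - 21369 = -21375)
D(M, Z) = M + Z
E = 48157/21375 (E = -48157/(-21375) = -48157*(-1)/21375 = -1*(-48157/21375) = 48157/21375 ≈ 2.2530)
Y = 713 (Y = -71 + 112*7 = -71 + 784 = 713)
E/Y + D(217, -79)/(-44030) = (48157/21375)/713 + (217 - 79)/(-44030) = (48157/21375)*(1/713) + 138*(-1/44030) = 48157/15240375 - 69/22015 = 1718096/67103371125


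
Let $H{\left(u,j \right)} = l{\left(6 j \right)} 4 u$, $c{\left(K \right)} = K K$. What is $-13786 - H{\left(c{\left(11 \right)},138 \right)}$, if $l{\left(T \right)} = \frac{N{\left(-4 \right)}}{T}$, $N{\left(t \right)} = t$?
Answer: $- \frac{2853218}{207} \approx -13784.0$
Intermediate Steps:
$c{\left(K \right)} = K^{2}$
$l{\left(T \right)} = - \frac{4}{T}$
$H{\left(u,j \right)} = - \frac{8 u}{3 j}$ ($H{\left(u,j \right)} = - \frac{4}{6 j} 4 u = - 4 \frac{1}{6 j} 4 u = - \frac{2}{3 j} 4 u = - \frac{8}{3 j} u = - \frac{8 u}{3 j}$)
$-13786 - H{\left(c{\left(11 \right)},138 \right)} = -13786 - - \frac{8 \cdot 11^{2}}{3 \cdot 138} = -13786 - \left(- \frac{8}{3}\right) 121 \cdot \frac{1}{138} = -13786 - - \frac{484}{207} = -13786 + \frac{484}{207} = - \frac{2853218}{207}$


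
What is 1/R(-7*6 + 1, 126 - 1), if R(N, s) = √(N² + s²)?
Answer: √17306/17306 ≈ 0.0076015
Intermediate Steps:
1/R(-7*6 + 1, 126 - 1) = 1/(√((-7*6 + 1)² + (126 - 1)²)) = 1/(√((-42 + 1)² + 125²)) = 1/(√((-41)² + 15625)) = 1/(√(1681 + 15625)) = 1/(√17306) = √17306/17306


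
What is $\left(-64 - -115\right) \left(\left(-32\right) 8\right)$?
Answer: $-13056$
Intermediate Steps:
$\left(-64 - -115\right) \left(\left(-32\right) 8\right) = \left(-64 + 115\right) \left(-256\right) = 51 \left(-256\right) = -13056$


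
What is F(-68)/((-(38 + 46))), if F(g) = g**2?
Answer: -1156/21 ≈ -55.048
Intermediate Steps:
F(-68)/((-(38 + 46))) = (-68)**2/((-(38 + 46))) = 4624/((-1*84)) = 4624/(-84) = 4624*(-1/84) = -1156/21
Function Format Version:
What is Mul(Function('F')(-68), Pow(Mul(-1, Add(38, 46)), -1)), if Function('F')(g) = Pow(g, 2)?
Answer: Rational(-1156, 21) ≈ -55.048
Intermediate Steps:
Mul(Function('F')(-68), Pow(Mul(-1, Add(38, 46)), -1)) = Mul(Pow(-68, 2), Pow(Mul(-1, Add(38, 46)), -1)) = Mul(4624, Pow(Mul(-1, 84), -1)) = Mul(4624, Pow(-84, -1)) = Mul(4624, Rational(-1, 84)) = Rational(-1156, 21)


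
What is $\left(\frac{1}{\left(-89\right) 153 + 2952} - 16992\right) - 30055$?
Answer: $- \frac{501756256}{10665} \approx -47047.0$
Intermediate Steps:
$\left(\frac{1}{\left(-89\right) 153 + 2952} - 16992\right) - 30055 = \left(\frac{1}{-13617 + 2952} - 16992\right) - 30055 = \left(\frac{1}{-10665} - 16992\right) - 30055 = \left(- \frac{1}{10665} - 16992\right) - 30055 = - \frac{181219681}{10665} - 30055 = - \frac{501756256}{10665}$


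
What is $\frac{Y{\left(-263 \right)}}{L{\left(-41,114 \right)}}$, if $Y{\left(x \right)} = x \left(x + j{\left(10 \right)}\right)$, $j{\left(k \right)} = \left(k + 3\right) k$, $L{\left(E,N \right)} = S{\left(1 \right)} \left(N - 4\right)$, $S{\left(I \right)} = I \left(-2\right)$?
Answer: $- \frac{34979}{220} \approx -159.0$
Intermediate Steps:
$S{\left(I \right)} = - 2 I$
$L{\left(E,N \right)} = 8 - 2 N$ ($L{\left(E,N \right)} = \left(-2\right) 1 \left(N - 4\right) = - 2 \left(-4 + N\right) = 8 - 2 N$)
$j{\left(k \right)} = k \left(3 + k\right)$ ($j{\left(k \right)} = \left(3 + k\right) k = k \left(3 + k\right)$)
$Y{\left(x \right)} = x \left(130 + x\right)$ ($Y{\left(x \right)} = x \left(x + 10 \left(3 + 10\right)\right) = x \left(x + 10 \cdot 13\right) = x \left(x + 130\right) = x \left(130 + x\right)$)
$\frac{Y{\left(-263 \right)}}{L{\left(-41,114 \right)}} = \frac{\left(-263\right) \left(130 - 263\right)}{8 - 228} = \frac{\left(-263\right) \left(-133\right)}{8 - 228} = \frac{34979}{-220} = 34979 \left(- \frac{1}{220}\right) = - \frac{34979}{220}$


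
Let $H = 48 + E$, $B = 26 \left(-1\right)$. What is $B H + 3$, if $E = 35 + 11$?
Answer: $-2441$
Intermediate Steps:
$E = 46$
$B = -26$
$H = 94$ ($H = 48 + 46 = 94$)
$B H + 3 = \left(-26\right) 94 + 3 = -2444 + 3 = -2441$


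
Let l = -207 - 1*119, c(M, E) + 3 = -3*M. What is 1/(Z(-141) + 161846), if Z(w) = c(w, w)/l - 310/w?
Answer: 22983/3719727538 ≈ 6.1787e-6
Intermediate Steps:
c(M, E) = -3 - 3*M
l = -326 (l = -207 - 119 = -326)
Z(w) = 3/326 - 310/w + 3*w/326 (Z(w) = (-3 - 3*w)/(-326) - 310/w = (-3 - 3*w)*(-1/326) - 310/w = (3/326 + 3*w/326) - 310/w = 3/326 - 310/w + 3*w/326)
1/(Z(-141) + 161846) = 1/((1/326)*(-101060 + 3*(-141)*(1 - 141))/(-141) + 161846) = 1/((1/326)*(-1/141)*(-101060 + 3*(-141)*(-140)) + 161846) = 1/((1/326)*(-1/141)*(-101060 + 59220) + 161846) = 1/((1/326)*(-1/141)*(-41840) + 161846) = 1/(20920/22983 + 161846) = 1/(3719727538/22983) = 22983/3719727538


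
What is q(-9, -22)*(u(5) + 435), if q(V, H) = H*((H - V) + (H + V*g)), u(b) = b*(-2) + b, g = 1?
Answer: 416240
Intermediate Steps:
u(b) = -b (u(b) = -2*b + b = -b)
q(V, H) = 2*H² (q(V, H) = H*((H - V) + (H + V*1)) = H*((H - V) + (H + V)) = H*(2*H) = 2*H²)
q(-9, -22)*(u(5) + 435) = (2*(-22)²)*(-1*5 + 435) = (2*484)*(-5 + 435) = 968*430 = 416240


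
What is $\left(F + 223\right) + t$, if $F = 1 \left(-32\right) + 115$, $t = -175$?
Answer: $131$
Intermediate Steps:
$F = 83$ ($F = -32 + 115 = 83$)
$\left(F + 223\right) + t = \left(83 + 223\right) - 175 = 306 - 175 = 131$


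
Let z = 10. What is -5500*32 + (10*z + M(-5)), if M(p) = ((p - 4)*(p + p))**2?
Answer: -167800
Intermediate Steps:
M(p) = 4*p**2*(-4 + p)**2 (M(p) = ((-4 + p)*(2*p))**2 = (2*p*(-4 + p))**2 = 4*p**2*(-4 + p)**2)
-5500*32 + (10*z + M(-5)) = -5500*32 + (10*10 + 4*(-5)**2*(-4 - 5)**2) = -500*352 + (100 + 4*25*(-9)**2) = -176000 + (100 + 4*25*81) = -176000 + (100 + 8100) = -176000 + 8200 = -167800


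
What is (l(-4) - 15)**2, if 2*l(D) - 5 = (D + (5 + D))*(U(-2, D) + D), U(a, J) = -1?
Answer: 25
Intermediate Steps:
l(D) = 5/2 + (-1 + D)*(5 + 2*D)/2 (l(D) = 5/2 + ((D + (5 + D))*(-1 + D))/2 = 5/2 + ((5 + 2*D)*(-1 + D))/2 = 5/2 + ((-1 + D)*(5 + 2*D))/2 = 5/2 + (-1 + D)*(5 + 2*D)/2)
(l(-4) - 15)**2 = ((1/2)*(-4)*(3 + 2*(-4)) - 15)**2 = ((1/2)*(-4)*(3 - 8) - 15)**2 = ((1/2)*(-4)*(-5) - 15)**2 = (10 - 15)**2 = (-5)**2 = 25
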